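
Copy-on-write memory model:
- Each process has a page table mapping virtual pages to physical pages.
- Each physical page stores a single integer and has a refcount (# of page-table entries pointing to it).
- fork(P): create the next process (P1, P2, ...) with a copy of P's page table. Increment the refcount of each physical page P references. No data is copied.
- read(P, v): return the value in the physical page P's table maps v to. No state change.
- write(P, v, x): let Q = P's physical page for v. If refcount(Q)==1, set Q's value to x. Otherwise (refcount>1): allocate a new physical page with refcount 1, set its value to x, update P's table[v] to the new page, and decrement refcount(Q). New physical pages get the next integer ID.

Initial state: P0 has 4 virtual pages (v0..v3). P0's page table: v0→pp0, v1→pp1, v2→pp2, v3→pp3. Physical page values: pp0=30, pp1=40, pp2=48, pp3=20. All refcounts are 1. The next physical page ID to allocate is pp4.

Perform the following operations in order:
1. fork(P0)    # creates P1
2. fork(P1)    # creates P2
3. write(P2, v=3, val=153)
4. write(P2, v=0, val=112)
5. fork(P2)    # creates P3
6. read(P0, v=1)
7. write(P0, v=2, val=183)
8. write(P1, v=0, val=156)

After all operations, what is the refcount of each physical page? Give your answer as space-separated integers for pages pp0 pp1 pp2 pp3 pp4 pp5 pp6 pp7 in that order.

Answer: 1 4 3 2 2 2 1 1

Derivation:
Op 1: fork(P0) -> P1. 4 ppages; refcounts: pp0:2 pp1:2 pp2:2 pp3:2
Op 2: fork(P1) -> P2. 4 ppages; refcounts: pp0:3 pp1:3 pp2:3 pp3:3
Op 3: write(P2, v3, 153). refcount(pp3)=3>1 -> COPY to pp4. 5 ppages; refcounts: pp0:3 pp1:3 pp2:3 pp3:2 pp4:1
Op 4: write(P2, v0, 112). refcount(pp0)=3>1 -> COPY to pp5. 6 ppages; refcounts: pp0:2 pp1:3 pp2:3 pp3:2 pp4:1 pp5:1
Op 5: fork(P2) -> P3. 6 ppages; refcounts: pp0:2 pp1:4 pp2:4 pp3:2 pp4:2 pp5:2
Op 6: read(P0, v1) -> 40. No state change.
Op 7: write(P0, v2, 183). refcount(pp2)=4>1 -> COPY to pp6. 7 ppages; refcounts: pp0:2 pp1:4 pp2:3 pp3:2 pp4:2 pp5:2 pp6:1
Op 8: write(P1, v0, 156). refcount(pp0)=2>1 -> COPY to pp7. 8 ppages; refcounts: pp0:1 pp1:4 pp2:3 pp3:2 pp4:2 pp5:2 pp6:1 pp7:1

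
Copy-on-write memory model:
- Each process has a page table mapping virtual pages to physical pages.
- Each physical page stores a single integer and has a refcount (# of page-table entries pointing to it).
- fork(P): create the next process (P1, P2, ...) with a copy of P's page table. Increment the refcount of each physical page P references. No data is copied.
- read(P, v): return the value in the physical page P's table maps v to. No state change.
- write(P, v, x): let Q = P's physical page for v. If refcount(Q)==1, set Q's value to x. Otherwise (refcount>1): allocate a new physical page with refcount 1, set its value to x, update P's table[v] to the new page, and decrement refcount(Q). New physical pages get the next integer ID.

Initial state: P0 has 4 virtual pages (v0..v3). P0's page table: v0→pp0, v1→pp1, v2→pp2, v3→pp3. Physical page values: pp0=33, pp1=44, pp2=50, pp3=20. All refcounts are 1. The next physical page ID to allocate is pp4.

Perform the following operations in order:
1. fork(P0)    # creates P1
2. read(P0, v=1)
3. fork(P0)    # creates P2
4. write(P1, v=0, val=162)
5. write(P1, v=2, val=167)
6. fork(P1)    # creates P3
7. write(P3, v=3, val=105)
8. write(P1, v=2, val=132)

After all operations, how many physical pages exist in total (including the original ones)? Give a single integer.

Answer: 8

Derivation:
Op 1: fork(P0) -> P1. 4 ppages; refcounts: pp0:2 pp1:2 pp2:2 pp3:2
Op 2: read(P0, v1) -> 44. No state change.
Op 3: fork(P0) -> P2. 4 ppages; refcounts: pp0:3 pp1:3 pp2:3 pp3:3
Op 4: write(P1, v0, 162). refcount(pp0)=3>1 -> COPY to pp4. 5 ppages; refcounts: pp0:2 pp1:3 pp2:3 pp3:3 pp4:1
Op 5: write(P1, v2, 167). refcount(pp2)=3>1 -> COPY to pp5. 6 ppages; refcounts: pp0:2 pp1:3 pp2:2 pp3:3 pp4:1 pp5:1
Op 6: fork(P1) -> P3. 6 ppages; refcounts: pp0:2 pp1:4 pp2:2 pp3:4 pp4:2 pp5:2
Op 7: write(P3, v3, 105). refcount(pp3)=4>1 -> COPY to pp6. 7 ppages; refcounts: pp0:2 pp1:4 pp2:2 pp3:3 pp4:2 pp5:2 pp6:1
Op 8: write(P1, v2, 132). refcount(pp5)=2>1 -> COPY to pp7. 8 ppages; refcounts: pp0:2 pp1:4 pp2:2 pp3:3 pp4:2 pp5:1 pp6:1 pp7:1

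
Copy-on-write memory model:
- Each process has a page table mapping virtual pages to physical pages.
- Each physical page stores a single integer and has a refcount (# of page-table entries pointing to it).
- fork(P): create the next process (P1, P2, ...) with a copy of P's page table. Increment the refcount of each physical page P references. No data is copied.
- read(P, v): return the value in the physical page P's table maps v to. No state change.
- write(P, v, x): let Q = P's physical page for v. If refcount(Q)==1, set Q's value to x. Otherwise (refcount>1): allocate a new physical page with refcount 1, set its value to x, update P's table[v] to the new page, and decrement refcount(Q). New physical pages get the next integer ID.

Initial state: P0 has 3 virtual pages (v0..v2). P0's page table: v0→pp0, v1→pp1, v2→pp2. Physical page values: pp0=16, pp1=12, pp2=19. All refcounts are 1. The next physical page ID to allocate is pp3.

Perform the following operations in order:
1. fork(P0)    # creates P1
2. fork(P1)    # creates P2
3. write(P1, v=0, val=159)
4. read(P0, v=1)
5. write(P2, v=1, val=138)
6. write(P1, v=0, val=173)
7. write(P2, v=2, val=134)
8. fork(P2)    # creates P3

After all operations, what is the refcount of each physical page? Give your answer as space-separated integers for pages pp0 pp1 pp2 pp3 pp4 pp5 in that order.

Answer: 3 2 2 1 2 2

Derivation:
Op 1: fork(P0) -> P1. 3 ppages; refcounts: pp0:2 pp1:2 pp2:2
Op 2: fork(P1) -> P2. 3 ppages; refcounts: pp0:3 pp1:3 pp2:3
Op 3: write(P1, v0, 159). refcount(pp0)=3>1 -> COPY to pp3. 4 ppages; refcounts: pp0:2 pp1:3 pp2:3 pp3:1
Op 4: read(P0, v1) -> 12. No state change.
Op 5: write(P2, v1, 138). refcount(pp1)=3>1 -> COPY to pp4. 5 ppages; refcounts: pp0:2 pp1:2 pp2:3 pp3:1 pp4:1
Op 6: write(P1, v0, 173). refcount(pp3)=1 -> write in place. 5 ppages; refcounts: pp0:2 pp1:2 pp2:3 pp3:1 pp4:1
Op 7: write(P2, v2, 134). refcount(pp2)=3>1 -> COPY to pp5. 6 ppages; refcounts: pp0:2 pp1:2 pp2:2 pp3:1 pp4:1 pp5:1
Op 8: fork(P2) -> P3. 6 ppages; refcounts: pp0:3 pp1:2 pp2:2 pp3:1 pp4:2 pp5:2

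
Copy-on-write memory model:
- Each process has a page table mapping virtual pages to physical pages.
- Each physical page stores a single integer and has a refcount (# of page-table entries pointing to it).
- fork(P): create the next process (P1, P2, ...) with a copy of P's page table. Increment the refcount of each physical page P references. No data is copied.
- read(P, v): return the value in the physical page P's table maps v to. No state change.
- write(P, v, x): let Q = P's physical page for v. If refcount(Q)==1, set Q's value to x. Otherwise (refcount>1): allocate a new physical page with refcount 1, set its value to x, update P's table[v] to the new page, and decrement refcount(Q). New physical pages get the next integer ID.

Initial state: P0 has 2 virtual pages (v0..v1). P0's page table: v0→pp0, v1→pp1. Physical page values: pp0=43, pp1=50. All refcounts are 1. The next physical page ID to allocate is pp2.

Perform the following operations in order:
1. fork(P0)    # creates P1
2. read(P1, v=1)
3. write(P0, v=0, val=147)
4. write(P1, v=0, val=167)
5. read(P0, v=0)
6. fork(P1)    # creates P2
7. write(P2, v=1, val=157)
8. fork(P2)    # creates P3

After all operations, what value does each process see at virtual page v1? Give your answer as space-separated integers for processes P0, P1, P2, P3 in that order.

Op 1: fork(P0) -> P1. 2 ppages; refcounts: pp0:2 pp1:2
Op 2: read(P1, v1) -> 50. No state change.
Op 3: write(P0, v0, 147). refcount(pp0)=2>1 -> COPY to pp2. 3 ppages; refcounts: pp0:1 pp1:2 pp2:1
Op 4: write(P1, v0, 167). refcount(pp0)=1 -> write in place. 3 ppages; refcounts: pp0:1 pp1:2 pp2:1
Op 5: read(P0, v0) -> 147. No state change.
Op 6: fork(P1) -> P2. 3 ppages; refcounts: pp0:2 pp1:3 pp2:1
Op 7: write(P2, v1, 157). refcount(pp1)=3>1 -> COPY to pp3. 4 ppages; refcounts: pp0:2 pp1:2 pp2:1 pp3:1
Op 8: fork(P2) -> P3. 4 ppages; refcounts: pp0:3 pp1:2 pp2:1 pp3:2
P0: v1 -> pp1 = 50
P1: v1 -> pp1 = 50
P2: v1 -> pp3 = 157
P3: v1 -> pp3 = 157

Answer: 50 50 157 157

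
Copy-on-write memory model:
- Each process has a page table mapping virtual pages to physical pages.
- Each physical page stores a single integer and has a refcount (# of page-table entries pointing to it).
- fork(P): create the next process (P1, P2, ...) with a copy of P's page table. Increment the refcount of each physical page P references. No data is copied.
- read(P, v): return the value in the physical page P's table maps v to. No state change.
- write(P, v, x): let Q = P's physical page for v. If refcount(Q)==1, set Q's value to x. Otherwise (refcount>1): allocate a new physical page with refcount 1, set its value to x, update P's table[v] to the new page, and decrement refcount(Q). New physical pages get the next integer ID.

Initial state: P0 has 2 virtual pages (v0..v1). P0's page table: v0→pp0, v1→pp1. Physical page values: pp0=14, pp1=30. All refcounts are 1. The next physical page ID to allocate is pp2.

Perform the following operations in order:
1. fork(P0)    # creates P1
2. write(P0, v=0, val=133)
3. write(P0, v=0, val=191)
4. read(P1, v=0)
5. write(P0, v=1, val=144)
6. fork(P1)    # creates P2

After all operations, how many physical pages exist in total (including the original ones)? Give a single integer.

Answer: 4

Derivation:
Op 1: fork(P0) -> P1. 2 ppages; refcounts: pp0:2 pp1:2
Op 2: write(P0, v0, 133). refcount(pp0)=2>1 -> COPY to pp2. 3 ppages; refcounts: pp0:1 pp1:2 pp2:1
Op 3: write(P0, v0, 191). refcount(pp2)=1 -> write in place. 3 ppages; refcounts: pp0:1 pp1:2 pp2:1
Op 4: read(P1, v0) -> 14. No state change.
Op 5: write(P0, v1, 144). refcount(pp1)=2>1 -> COPY to pp3. 4 ppages; refcounts: pp0:1 pp1:1 pp2:1 pp3:1
Op 6: fork(P1) -> P2. 4 ppages; refcounts: pp0:2 pp1:2 pp2:1 pp3:1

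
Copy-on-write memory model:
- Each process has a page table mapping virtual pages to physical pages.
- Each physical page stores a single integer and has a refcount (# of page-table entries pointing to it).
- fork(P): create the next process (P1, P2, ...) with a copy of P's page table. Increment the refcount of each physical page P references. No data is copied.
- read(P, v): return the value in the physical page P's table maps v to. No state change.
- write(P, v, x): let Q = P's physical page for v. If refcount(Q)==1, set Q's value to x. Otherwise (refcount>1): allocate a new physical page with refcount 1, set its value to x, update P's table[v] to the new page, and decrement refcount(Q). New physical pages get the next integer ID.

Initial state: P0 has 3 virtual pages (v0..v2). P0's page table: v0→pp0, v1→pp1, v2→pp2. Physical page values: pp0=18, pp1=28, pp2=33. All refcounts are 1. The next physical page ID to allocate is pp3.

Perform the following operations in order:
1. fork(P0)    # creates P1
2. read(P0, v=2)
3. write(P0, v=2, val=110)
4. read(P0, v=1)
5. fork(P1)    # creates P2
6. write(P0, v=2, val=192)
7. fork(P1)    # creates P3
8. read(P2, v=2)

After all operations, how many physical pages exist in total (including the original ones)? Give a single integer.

Answer: 4

Derivation:
Op 1: fork(P0) -> P1. 3 ppages; refcounts: pp0:2 pp1:2 pp2:2
Op 2: read(P0, v2) -> 33. No state change.
Op 3: write(P0, v2, 110). refcount(pp2)=2>1 -> COPY to pp3. 4 ppages; refcounts: pp0:2 pp1:2 pp2:1 pp3:1
Op 4: read(P0, v1) -> 28. No state change.
Op 5: fork(P1) -> P2. 4 ppages; refcounts: pp0:3 pp1:3 pp2:2 pp3:1
Op 6: write(P0, v2, 192). refcount(pp3)=1 -> write in place. 4 ppages; refcounts: pp0:3 pp1:3 pp2:2 pp3:1
Op 7: fork(P1) -> P3. 4 ppages; refcounts: pp0:4 pp1:4 pp2:3 pp3:1
Op 8: read(P2, v2) -> 33. No state change.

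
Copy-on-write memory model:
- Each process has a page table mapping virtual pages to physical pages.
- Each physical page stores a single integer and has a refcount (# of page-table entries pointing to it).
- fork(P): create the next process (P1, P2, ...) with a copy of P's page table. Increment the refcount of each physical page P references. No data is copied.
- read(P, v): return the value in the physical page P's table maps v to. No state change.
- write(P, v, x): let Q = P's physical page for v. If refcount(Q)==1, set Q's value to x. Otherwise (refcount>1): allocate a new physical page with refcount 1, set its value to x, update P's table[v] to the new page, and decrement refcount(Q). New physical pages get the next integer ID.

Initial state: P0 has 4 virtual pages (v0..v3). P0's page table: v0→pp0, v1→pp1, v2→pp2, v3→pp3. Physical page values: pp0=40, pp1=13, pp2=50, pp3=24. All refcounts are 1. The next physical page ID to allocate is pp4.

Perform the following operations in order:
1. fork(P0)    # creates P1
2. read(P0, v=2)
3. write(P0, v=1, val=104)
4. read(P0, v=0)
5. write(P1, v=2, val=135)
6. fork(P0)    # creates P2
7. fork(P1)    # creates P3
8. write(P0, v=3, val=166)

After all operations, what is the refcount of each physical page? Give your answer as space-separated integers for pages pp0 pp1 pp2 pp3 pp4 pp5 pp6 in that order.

Answer: 4 2 2 3 2 2 1

Derivation:
Op 1: fork(P0) -> P1. 4 ppages; refcounts: pp0:2 pp1:2 pp2:2 pp3:2
Op 2: read(P0, v2) -> 50. No state change.
Op 3: write(P0, v1, 104). refcount(pp1)=2>1 -> COPY to pp4. 5 ppages; refcounts: pp0:2 pp1:1 pp2:2 pp3:2 pp4:1
Op 4: read(P0, v0) -> 40. No state change.
Op 5: write(P1, v2, 135). refcount(pp2)=2>1 -> COPY to pp5. 6 ppages; refcounts: pp0:2 pp1:1 pp2:1 pp3:2 pp4:1 pp5:1
Op 6: fork(P0) -> P2. 6 ppages; refcounts: pp0:3 pp1:1 pp2:2 pp3:3 pp4:2 pp5:1
Op 7: fork(P1) -> P3. 6 ppages; refcounts: pp0:4 pp1:2 pp2:2 pp3:4 pp4:2 pp5:2
Op 8: write(P0, v3, 166). refcount(pp3)=4>1 -> COPY to pp6. 7 ppages; refcounts: pp0:4 pp1:2 pp2:2 pp3:3 pp4:2 pp5:2 pp6:1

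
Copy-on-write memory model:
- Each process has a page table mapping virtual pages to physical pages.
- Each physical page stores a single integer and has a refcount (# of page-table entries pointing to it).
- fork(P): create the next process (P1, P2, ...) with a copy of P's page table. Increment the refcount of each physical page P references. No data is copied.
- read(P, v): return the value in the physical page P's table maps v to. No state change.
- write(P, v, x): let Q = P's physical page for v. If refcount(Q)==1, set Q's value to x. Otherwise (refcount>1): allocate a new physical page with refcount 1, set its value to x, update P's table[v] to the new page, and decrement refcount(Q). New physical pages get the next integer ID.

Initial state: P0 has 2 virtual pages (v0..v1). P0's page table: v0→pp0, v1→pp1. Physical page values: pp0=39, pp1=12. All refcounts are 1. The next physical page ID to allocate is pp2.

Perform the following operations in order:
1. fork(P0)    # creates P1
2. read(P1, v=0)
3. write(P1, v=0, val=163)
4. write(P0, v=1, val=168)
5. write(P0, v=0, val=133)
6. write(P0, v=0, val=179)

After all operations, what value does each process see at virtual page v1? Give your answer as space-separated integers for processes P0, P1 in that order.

Op 1: fork(P0) -> P1. 2 ppages; refcounts: pp0:2 pp1:2
Op 2: read(P1, v0) -> 39. No state change.
Op 3: write(P1, v0, 163). refcount(pp0)=2>1 -> COPY to pp2. 3 ppages; refcounts: pp0:1 pp1:2 pp2:1
Op 4: write(P0, v1, 168). refcount(pp1)=2>1 -> COPY to pp3. 4 ppages; refcounts: pp0:1 pp1:1 pp2:1 pp3:1
Op 5: write(P0, v0, 133). refcount(pp0)=1 -> write in place. 4 ppages; refcounts: pp0:1 pp1:1 pp2:1 pp3:1
Op 6: write(P0, v0, 179). refcount(pp0)=1 -> write in place. 4 ppages; refcounts: pp0:1 pp1:1 pp2:1 pp3:1
P0: v1 -> pp3 = 168
P1: v1 -> pp1 = 12

Answer: 168 12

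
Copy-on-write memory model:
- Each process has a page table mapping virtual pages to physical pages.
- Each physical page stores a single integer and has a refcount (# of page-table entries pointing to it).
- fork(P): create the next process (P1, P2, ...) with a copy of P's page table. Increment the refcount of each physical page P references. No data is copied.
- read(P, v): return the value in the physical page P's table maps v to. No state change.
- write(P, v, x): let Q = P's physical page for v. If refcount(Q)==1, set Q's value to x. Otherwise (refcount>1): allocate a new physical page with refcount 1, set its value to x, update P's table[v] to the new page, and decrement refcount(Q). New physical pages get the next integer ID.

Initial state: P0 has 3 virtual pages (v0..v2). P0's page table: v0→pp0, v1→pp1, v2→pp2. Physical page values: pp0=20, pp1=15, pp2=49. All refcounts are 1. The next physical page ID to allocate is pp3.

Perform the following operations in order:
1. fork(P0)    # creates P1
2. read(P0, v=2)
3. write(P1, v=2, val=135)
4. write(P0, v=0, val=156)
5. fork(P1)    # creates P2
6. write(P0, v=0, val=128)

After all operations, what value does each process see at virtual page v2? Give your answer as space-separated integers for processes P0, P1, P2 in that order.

Answer: 49 135 135

Derivation:
Op 1: fork(P0) -> P1. 3 ppages; refcounts: pp0:2 pp1:2 pp2:2
Op 2: read(P0, v2) -> 49. No state change.
Op 3: write(P1, v2, 135). refcount(pp2)=2>1 -> COPY to pp3. 4 ppages; refcounts: pp0:2 pp1:2 pp2:1 pp3:1
Op 4: write(P0, v0, 156). refcount(pp0)=2>1 -> COPY to pp4. 5 ppages; refcounts: pp0:1 pp1:2 pp2:1 pp3:1 pp4:1
Op 5: fork(P1) -> P2. 5 ppages; refcounts: pp0:2 pp1:3 pp2:1 pp3:2 pp4:1
Op 6: write(P0, v0, 128). refcount(pp4)=1 -> write in place. 5 ppages; refcounts: pp0:2 pp1:3 pp2:1 pp3:2 pp4:1
P0: v2 -> pp2 = 49
P1: v2 -> pp3 = 135
P2: v2 -> pp3 = 135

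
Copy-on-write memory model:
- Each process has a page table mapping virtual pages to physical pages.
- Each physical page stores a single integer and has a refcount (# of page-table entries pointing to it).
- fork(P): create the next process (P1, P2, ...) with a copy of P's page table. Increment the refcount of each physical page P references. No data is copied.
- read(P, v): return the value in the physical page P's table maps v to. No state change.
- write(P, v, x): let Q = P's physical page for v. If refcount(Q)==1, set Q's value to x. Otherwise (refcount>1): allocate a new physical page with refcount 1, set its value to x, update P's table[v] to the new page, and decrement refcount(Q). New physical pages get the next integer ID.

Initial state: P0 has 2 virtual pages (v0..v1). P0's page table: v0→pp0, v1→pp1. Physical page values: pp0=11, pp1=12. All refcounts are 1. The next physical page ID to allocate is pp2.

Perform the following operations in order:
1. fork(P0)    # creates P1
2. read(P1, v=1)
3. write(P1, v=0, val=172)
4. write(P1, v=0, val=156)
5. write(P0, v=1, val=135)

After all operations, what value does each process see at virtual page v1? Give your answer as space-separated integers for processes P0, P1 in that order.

Op 1: fork(P0) -> P1. 2 ppages; refcounts: pp0:2 pp1:2
Op 2: read(P1, v1) -> 12. No state change.
Op 3: write(P1, v0, 172). refcount(pp0)=2>1 -> COPY to pp2. 3 ppages; refcounts: pp0:1 pp1:2 pp2:1
Op 4: write(P1, v0, 156). refcount(pp2)=1 -> write in place. 3 ppages; refcounts: pp0:1 pp1:2 pp2:1
Op 5: write(P0, v1, 135). refcount(pp1)=2>1 -> COPY to pp3. 4 ppages; refcounts: pp0:1 pp1:1 pp2:1 pp3:1
P0: v1 -> pp3 = 135
P1: v1 -> pp1 = 12

Answer: 135 12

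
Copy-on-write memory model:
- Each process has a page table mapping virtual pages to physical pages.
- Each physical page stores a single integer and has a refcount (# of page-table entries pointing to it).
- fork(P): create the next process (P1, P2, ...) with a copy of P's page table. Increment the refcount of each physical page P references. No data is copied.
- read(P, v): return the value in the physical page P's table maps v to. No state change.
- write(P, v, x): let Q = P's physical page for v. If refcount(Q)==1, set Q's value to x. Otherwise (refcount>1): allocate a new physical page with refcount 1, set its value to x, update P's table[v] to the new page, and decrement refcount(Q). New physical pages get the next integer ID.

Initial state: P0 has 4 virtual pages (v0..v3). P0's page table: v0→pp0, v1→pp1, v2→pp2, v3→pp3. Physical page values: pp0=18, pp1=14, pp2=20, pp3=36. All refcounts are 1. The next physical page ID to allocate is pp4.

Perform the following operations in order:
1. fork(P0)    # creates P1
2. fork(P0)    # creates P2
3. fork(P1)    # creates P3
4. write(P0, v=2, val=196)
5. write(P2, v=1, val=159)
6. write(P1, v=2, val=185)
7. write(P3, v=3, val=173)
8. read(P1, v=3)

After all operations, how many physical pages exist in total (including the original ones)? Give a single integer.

Answer: 8

Derivation:
Op 1: fork(P0) -> P1. 4 ppages; refcounts: pp0:2 pp1:2 pp2:2 pp3:2
Op 2: fork(P0) -> P2. 4 ppages; refcounts: pp0:3 pp1:3 pp2:3 pp3:3
Op 3: fork(P1) -> P3. 4 ppages; refcounts: pp0:4 pp1:4 pp2:4 pp3:4
Op 4: write(P0, v2, 196). refcount(pp2)=4>1 -> COPY to pp4. 5 ppages; refcounts: pp0:4 pp1:4 pp2:3 pp3:4 pp4:1
Op 5: write(P2, v1, 159). refcount(pp1)=4>1 -> COPY to pp5. 6 ppages; refcounts: pp0:4 pp1:3 pp2:3 pp3:4 pp4:1 pp5:1
Op 6: write(P1, v2, 185). refcount(pp2)=3>1 -> COPY to pp6. 7 ppages; refcounts: pp0:4 pp1:3 pp2:2 pp3:4 pp4:1 pp5:1 pp6:1
Op 7: write(P3, v3, 173). refcount(pp3)=4>1 -> COPY to pp7. 8 ppages; refcounts: pp0:4 pp1:3 pp2:2 pp3:3 pp4:1 pp5:1 pp6:1 pp7:1
Op 8: read(P1, v3) -> 36. No state change.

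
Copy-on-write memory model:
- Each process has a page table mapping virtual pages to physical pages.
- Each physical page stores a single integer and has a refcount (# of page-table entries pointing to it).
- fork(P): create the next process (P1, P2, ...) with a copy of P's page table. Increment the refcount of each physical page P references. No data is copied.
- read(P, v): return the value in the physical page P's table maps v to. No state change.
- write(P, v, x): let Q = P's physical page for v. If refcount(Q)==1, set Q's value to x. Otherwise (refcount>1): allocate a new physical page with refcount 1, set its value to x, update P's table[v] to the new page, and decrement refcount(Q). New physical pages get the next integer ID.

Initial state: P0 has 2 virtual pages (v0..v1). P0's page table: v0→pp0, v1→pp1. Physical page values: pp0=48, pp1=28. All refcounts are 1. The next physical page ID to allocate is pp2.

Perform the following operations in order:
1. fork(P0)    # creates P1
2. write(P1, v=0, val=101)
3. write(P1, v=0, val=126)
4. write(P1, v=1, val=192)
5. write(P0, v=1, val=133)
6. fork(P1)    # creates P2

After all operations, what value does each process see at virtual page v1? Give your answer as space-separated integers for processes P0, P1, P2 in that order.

Answer: 133 192 192

Derivation:
Op 1: fork(P0) -> P1. 2 ppages; refcounts: pp0:2 pp1:2
Op 2: write(P1, v0, 101). refcount(pp0)=2>1 -> COPY to pp2. 3 ppages; refcounts: pp0:1 pp1:2 pp2:1
Op 3: write(P1, v0, 126). refcount(pp2)=1 -> write in place. 3 ppages; refcounts: pp0:1 pp1:2 pp2:1
Op 4: write(P1, v1, 192). refcount(pp1)=2>1 -> COPY to pp3. 4 ppages; refcounts: pp0:1 pp1:1 pp2:1 pp3:1
Op 5: write(P0, v1, 133). refcount(pp1)=1 -> write in place. 4 ppages; refcounts: pp0:1 pp1:1 pp2:1 pp3:1
Op 6: fork(P1) -> P2. 4 ppages; refcounts: pp0:1 pp1:1 pp2:2 pp3:2
P0: v1 -> pp1 = 133
P1: v1 -> pp3 = 192
P2: v1 -> pp3 = 192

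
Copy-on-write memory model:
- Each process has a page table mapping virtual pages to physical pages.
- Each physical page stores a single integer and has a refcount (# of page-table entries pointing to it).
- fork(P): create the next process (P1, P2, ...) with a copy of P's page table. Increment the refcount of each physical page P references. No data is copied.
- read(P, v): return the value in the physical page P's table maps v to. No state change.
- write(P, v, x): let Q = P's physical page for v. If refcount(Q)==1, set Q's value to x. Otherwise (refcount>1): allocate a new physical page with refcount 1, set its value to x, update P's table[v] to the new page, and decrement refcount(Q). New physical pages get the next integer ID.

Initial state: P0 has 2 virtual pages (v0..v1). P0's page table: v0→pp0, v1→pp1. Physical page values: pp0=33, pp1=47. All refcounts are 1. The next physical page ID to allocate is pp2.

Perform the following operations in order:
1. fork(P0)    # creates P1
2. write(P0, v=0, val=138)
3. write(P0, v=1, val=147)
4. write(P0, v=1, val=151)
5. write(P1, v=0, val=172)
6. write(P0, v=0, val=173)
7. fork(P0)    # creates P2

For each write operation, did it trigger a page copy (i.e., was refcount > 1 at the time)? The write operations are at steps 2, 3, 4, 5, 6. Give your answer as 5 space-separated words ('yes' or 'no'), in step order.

Op 1: fork(P0) -> P1. 2 ppages; refcounts: pp0:2 pp1:2
Op 2: write(P0, v0, 138). refcount(pp0)=2>1 -> COPY to pp2. 3 ppages; refcounts: pp0:1 pp1:2 pp2:1
Op 3: write(P0, v1, 147). refcount(pp1)=2>1 -> COPY to pp3. 4 ppages; refcounts: pp0:1 pp1:1 pp2:1 pp3:1
Op 4: write(P0, v1, 151). refcount(pp3)=1 -> write in place. 4 ppages; refcounts: pp0:1 pp1:1 pp2:1 pp3:1
Op 5: write(P1, v0, 172). refcount(pp0)=1 -> write in place. 4 ppages; refcounts: pp0:1 pp1:1 pp2:1 pp3:1
Op 6: write(P0, v0, 173). refcount(pp2)=1 -> write in place. 4 ppages; refcounts: pp0:1 pp1:1 pp2:1 pp3:1
Op 7: fork(P0) -> P2. 4 ppages; refcounts: pp0:1 pp1:1 pp2:2 pp3:2

yes yes no no no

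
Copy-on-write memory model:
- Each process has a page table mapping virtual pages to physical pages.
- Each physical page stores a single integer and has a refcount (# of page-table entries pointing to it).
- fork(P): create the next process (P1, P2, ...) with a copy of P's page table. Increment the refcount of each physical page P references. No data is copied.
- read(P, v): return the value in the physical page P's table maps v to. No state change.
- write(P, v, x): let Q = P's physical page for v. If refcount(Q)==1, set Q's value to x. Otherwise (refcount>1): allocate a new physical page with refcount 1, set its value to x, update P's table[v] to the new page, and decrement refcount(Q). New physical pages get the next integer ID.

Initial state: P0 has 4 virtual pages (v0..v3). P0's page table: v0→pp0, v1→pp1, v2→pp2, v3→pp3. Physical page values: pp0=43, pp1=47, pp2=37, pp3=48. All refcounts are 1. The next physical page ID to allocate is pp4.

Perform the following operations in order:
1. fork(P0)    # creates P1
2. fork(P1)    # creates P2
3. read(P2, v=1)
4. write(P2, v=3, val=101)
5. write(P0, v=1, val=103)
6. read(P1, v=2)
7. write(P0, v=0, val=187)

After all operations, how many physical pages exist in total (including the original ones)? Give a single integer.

Answer: 7

Derivation:
Op 1: fork(P0) -> P1. 4 ppages; refcounts: pp0:2 pp1:2 pp2:2 pp3:2
Op 2: fork(P1) -> P2. 4 ppages; refcounts: pp0:3 pp1:3 pp2:3 pp3:3
Op 3: read(P2, v1) -> 47. No state change.
Op 4: write(P2, v3, 101). refcount(pp3)=3>1 -> COPY to pp4. 5 ppages; refcounts: pp0:3 pp1:3 pp2:3 pp3:2 pp4:1
Op 5: write(P0, v1, 103). refcount(pp1)=3>1 -> COPY to pp5. 6 ppages; refcounts: pp0:3 pp1:2 pp2:3 pp3:2 pp4:1 pp5:1
Op 6: read(P1, v2) -> 37. No state change.
Op 7: write(P0, v0, 187). refcount(pp0)=3>1 -> COPY to pp6. 7 ppages; refcounts: pp0:2 pp1:2 pp2:3 pp3:2 pp4:1 pp5:1 pp6:1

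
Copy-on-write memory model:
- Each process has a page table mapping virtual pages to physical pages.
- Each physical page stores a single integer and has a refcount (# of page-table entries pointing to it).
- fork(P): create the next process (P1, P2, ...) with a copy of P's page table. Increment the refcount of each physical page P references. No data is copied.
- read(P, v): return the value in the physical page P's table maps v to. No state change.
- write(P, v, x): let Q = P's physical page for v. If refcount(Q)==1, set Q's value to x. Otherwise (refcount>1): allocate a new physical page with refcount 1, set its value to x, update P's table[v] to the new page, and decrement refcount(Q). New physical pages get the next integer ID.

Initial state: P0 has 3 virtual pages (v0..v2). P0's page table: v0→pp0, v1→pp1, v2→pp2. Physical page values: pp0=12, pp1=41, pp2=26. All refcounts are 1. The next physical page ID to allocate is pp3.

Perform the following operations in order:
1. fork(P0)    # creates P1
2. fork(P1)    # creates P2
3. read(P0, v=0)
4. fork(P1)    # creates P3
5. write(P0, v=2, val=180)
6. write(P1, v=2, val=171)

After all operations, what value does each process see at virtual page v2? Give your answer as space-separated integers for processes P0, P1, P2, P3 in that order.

Op 1: fork(P0) -> P1. 3 ppages; refcounts: pp0:2 pp1:2 pp2:2
Op 2: fork(P1) -> P2. 3 ppages; refcounts: pp0:3 pp1:3 pp2:3
Op 3: read(P0, v0) -> 12. No state change.
Op 4: fork(P1) -> P3. 3 ppages; refcounts: pp0:4 pp1:4 pp2:4
Op 5: write(P0, v2, 180). refcount(pp2)=4>1 -> COPY to pp3. 4 ppages; refcounts: pp0:4 pp1:4 pp2:3 pp3:1
Op 6: write(P1, v2, 171). refcount(pp2)=3>1 -> COPY to pp4. 5 ppages; refcounts: pp0:4 pp1:4 pp2:2 pp3:1 pp4:1
P0: v2 -> pp3 = 180
P1: v2 -> pp4 = 171
P2: v2 -> pp2 = 26
P3: v2 -> pp2 = 26

Answer: 180 171 26 26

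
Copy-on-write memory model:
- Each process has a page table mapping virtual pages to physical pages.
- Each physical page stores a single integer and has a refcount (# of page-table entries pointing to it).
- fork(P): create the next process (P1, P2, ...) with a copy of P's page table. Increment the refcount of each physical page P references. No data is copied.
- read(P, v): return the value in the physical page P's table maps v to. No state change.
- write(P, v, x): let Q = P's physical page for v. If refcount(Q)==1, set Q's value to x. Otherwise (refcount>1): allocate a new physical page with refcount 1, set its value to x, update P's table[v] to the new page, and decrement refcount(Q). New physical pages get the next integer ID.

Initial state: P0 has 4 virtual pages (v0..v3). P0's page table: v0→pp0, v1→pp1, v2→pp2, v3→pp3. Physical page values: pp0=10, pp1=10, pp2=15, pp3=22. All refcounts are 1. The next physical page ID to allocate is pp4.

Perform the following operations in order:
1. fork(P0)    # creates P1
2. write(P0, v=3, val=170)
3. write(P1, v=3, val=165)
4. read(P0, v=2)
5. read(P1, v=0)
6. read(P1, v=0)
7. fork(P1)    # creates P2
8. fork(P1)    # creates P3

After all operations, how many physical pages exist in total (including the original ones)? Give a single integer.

Answer: 5

Derivation:
Op 1: fork(P0) -> P1. 4 ppages; refcounts: pp0:2 pp1:2 pp2:2 pp3:2
Op 2: write(P0, v3, 170). refcount(pp3)=2>1 -> COPY to pp4. 5 ppages; refcounts: pp0:2 pp1:2 pp2:2 pp3:1 pp4:1
Op 3: write(P1, v3, 165). refcount(pp3)=1 -> write in place. 5 ppages; refcounts: pp0:2 pp1:2 pp2:2 pp3:1 pp4:1
Op 4: read(P0, v2) -> 15. No state change.
Op 5: read(P1, v0) -> 10. No state change.
Op 6: read(P1, v0) -> 10. No state change.
Op 7: fork(P1) -> P2. 5 ppages; refcounts: pp0:3 pp1:3 pp2:3 pp3:2 pp4:1
Op 8: fork(P1) -> P3. 5 ppages; refcounts: pp0:4 pp1:4 pp2:4 pp3:3 pp4:1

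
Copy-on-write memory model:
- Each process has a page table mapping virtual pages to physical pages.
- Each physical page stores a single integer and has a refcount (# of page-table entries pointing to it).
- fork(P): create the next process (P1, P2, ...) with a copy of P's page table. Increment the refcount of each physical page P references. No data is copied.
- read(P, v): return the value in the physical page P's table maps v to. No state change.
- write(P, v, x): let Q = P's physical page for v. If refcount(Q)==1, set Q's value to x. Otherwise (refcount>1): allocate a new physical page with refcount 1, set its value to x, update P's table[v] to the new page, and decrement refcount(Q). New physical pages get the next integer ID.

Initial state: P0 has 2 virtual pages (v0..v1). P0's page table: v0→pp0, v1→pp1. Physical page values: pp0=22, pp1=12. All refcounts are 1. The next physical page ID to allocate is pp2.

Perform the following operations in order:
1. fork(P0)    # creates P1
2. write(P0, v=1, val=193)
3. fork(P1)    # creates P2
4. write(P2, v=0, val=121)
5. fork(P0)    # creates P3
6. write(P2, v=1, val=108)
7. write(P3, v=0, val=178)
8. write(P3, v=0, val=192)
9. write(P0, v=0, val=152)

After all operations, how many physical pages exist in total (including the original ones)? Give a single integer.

Op 1: fork(P0) -> P1. 2 ppages; refcounts: pp0:2 pp1:2
Op 2: write(P0, v1, 193). refcount(pp1)=2>1 -> COPY to pp2. 3 ppages; refcounts: pp0:2 pp1:1 pp2:1
Op 3: fork(P1) -> P2. 3 ppages; refcounts: pp0:3 pp1:2 pp2:1
Op 4: write(P2, v0, 121). refcount(pp0)=3>1 -> COPY to pp3. 4 ppages; refcounts: pp0:2 pp1:2 pp2:1 pp3:1
Op 5: fork(P0) -> P3. 4 ppages; refcounts: pp0:3 pp1:2 pp2:2 pp3:1
Op 6: write(P2, v1, 108). refcount(pp1)=2>1 -> COPY to pp4. 5 ppages; refcounts: pp0:3 pp1:1 pp2:2 pp3:1 pp4:1
Op 7: write(P3, v0, 178). refcount(pp0)=3>1 -> COPY to pp5. 6 ppages; refcounts: pp0:2 pp1:1 pp2:2 pp3:1 pp4:1 pp5:1
Op 8: write(P3, v0, 192). refcount(pp5)=1 -> write in place. 6 ppages; refcounts: pp0:2 pp1:1 pp2:2 pp3:1 pp4:1 pp5:1
Op 9: write(P0, v0, 152). refcount(pp0)=2>1 -> COPY to pp6. 7 ppages; refcounts: pp0:1 pp1:1 pp2:2 pp3:1 pp4:1 pp5:1 pp6:1

Answer: 7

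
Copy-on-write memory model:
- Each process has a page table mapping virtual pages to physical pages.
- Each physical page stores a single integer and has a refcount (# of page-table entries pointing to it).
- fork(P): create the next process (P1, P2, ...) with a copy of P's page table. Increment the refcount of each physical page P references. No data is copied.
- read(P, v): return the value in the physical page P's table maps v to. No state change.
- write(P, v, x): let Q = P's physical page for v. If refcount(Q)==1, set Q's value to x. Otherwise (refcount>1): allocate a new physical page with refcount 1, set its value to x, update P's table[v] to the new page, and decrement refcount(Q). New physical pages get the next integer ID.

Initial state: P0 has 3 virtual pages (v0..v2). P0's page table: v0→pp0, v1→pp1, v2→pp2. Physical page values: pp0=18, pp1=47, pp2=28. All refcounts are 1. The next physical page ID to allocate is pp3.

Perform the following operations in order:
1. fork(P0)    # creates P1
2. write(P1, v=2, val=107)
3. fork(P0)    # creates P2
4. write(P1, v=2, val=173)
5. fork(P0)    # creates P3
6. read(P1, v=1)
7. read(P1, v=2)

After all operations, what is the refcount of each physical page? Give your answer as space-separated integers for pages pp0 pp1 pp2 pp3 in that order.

Op 1: fork(P0) -> P1. 3 ppages; refcounts: pp0:2 pp1:2 pp2:2
Op 2: write(P1, v2, 107). refcount(pp2)=2>1 -> COPY to pp3. 4 ppages; refcounts: pp0:2 pp1:2 pp2:1 pp3:1
Op 3: fork(P0) -> P2. 4 ppages; refcounts: pp0:3 pp1:3 pp2:2 pp3:1
Op 4: write(P1, v2, 173). refcount(pp3)=1 -> write in place. 4 ppages; refcounts: pp0:3 pp1:3 pp2:2 pp3:1
Op 5: fork(P0) -> P3. 4 ppages; refcounts: pp0:4 pp1:4 pp2:3 pp3:1
Op 6: read(P1, v1) -> 47. No state change.
Op 7: read(P1, v2) -> 173. No state change.

Answer: 4 4 3 1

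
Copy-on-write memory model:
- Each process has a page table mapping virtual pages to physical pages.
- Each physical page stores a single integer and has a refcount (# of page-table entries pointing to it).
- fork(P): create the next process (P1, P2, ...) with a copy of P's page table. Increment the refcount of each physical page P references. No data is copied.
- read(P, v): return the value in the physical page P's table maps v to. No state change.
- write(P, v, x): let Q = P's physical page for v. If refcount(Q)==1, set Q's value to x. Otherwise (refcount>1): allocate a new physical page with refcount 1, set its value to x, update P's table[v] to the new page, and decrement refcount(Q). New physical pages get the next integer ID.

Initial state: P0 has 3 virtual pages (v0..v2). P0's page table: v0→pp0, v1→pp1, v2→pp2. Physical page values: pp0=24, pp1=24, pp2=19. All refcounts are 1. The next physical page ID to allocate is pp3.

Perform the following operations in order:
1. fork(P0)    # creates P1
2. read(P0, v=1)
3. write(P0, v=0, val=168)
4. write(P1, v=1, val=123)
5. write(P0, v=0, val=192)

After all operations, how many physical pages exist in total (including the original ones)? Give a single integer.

Answer: 5

Derivation:
Op 1: fork(P0) -> P1. 3 ppages; refcounts: pp0:2 pp1:2 pp2:2
Op 2: read(P0, v1) -> 24. No state change.
Op 3: write(P0, v0, 168). refcount(pp0)=2>1 -> COPY to pp3. 4 ppages; refcounts: pp0:1 pp1:2 pp2:2 pp3:1
Op 4: write(P1, v1, 123). refcount(pp1)=2>1 -> COPY to pp4. 5 ppages; refcounts: pp0:1 pp1:1 pp2:2 pp3:1 pp4:1
Op 5: write(P0, v0, 192). refcount(pp3)=1 -> write in place. 5 ppages; refcounts: pp0:1 pp1:1 pp2:2 pp3:1 pp4:1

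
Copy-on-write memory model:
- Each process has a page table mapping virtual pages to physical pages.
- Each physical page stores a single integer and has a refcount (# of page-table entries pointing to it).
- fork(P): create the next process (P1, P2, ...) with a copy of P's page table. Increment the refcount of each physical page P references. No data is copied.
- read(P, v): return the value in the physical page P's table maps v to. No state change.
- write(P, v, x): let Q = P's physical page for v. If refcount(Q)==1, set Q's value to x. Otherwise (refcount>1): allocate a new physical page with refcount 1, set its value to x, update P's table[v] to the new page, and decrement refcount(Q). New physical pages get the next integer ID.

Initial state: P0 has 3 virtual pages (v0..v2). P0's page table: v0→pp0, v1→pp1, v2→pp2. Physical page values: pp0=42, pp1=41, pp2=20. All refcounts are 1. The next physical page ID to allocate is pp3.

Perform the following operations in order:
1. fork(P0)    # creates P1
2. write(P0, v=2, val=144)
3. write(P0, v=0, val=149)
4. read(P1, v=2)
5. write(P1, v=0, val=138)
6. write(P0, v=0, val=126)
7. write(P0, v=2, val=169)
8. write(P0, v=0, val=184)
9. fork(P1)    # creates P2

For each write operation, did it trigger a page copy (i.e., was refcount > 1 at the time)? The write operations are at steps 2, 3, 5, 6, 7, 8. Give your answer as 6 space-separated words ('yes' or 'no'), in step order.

Op 1: fork(P0) -> P1. 3 ppages; refcounts: pp0:2 pp1:2 pp2:2
Op 2: write(P0, v2, 144). refcount(pp2)=2>1 -> COPY to pp3. 4 ppages; refcounts: pp0:2 pp1:2 pp2:1 pp3:1
Op 3: write(P0, v0, 149). refcount(pp0)=2>1 -> COPY to pp4. 5 ppages; refcounts: pp0:1 pp1:2 pp2:1 pp3:1 pp4:1
Op 4: read(P1, v2) -> 20. No state change.
Op 5: write(P1, v0, 138). refcount(pp0)=1 -> write in place. 5 ppages; refcounts: pp0:1 pp1:2 pp2:1 pp3:1 pp4:1
Op 6: write(P0, v0, 126). refcount(pp4)=1 -> write in place. 5 ppages; refcounts: pp0:1 pp1:2 pp2:1 pp3:1 pp4:1
Op 7: write(P0, v2, 169). refcount(pp3)=1 -> write in place. 5 ppages; refcounts: pp0:1 pp1:2 pp2:1 pp3:1 pp4:1
Op 8: write(P0, v0, 184). refcount(pp4)=1 -> write in place. 5 ppages; refcounts: pp0:1 pp1:2 pp2:1 pp3:1 pp4:1
Op 9: fork(P1) -> P2. 5 ppages; refcounts: pp0:2 pp1:3 pp2:2 pp3:1 pp4:1

yes yes no no no no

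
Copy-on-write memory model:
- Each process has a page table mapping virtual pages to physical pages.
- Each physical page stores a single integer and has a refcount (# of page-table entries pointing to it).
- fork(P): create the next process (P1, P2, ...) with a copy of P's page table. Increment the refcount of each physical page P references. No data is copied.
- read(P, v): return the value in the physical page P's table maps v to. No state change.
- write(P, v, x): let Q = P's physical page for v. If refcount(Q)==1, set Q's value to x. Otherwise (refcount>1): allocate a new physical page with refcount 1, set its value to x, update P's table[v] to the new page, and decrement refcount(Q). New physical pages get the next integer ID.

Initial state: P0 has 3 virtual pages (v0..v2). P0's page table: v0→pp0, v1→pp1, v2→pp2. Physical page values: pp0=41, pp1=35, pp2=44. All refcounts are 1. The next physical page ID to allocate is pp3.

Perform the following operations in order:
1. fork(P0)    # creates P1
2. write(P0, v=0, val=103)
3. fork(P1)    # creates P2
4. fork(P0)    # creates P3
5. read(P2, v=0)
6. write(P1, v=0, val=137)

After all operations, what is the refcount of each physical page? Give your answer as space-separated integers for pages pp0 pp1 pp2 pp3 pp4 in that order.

Answer: 1 4 4 2 1

Derivation:
Op 1: fork(P0) -> P1. 3 ppages; refcounts: pp0:2 pp1:2 pp2:2
Op 2: write(P0, v0, 103). refcount(pp0)=2>1 -> COPY to pp3. 4 ppages; refcounts: pp0:1 pp1:2 pp2:2 pp3:1
Op 3: fork(P1) -> P2. 4 ppages; refcounts: pp0:2 pp1:3 pp2:3 pp3:1
Op 4: fork(P0) -> P3. 4 ppages; refcounts: pp0:2 pp1:4 pp2:4 pp3:2
Op 5: read(P2, v0) -> 41. No state change.
Op 6: write(P1, v0, 137). refcount(pp0)=2>1 -> COPY to pp4. 5 ppages; refcounts: pp0:1 pp1:4 pp2:4 pp3:2 pp4:1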